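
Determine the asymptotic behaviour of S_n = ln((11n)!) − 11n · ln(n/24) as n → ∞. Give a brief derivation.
S_n ~ 11n · (ln 264 − 1) + O(ln n)

Stirling: ln((11n)!) = 11n ln(11n) − 11n + O(ln n).
  S_n = 11n ln(11n) − 11n − 11n ln(n/24) + O(ln n)
      = 11n ln(11n) − 11n ln n + 11n ln 24 − 11n + O(ln n)
      = 11n ln 11 + 11n ln 24 − 11n + O(ln n)
      = 11n (ln 264 − 1) + O(ln n).
Numerically ln(264) − 1 ≈ 4.5759.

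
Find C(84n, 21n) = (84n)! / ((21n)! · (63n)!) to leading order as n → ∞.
C(84n, 21n) ~ (256/27)^(21n) · sqrt(2/(3π·21n))

Write N = 21n. Apply Stirling to each factorial:
  (4N)! ~ sqrt(2π·4N) · (4N/e)^(4N),
  N! ~ sqrt(2π N) · (N/e)^N,
  (3N)! ~ sqrt(2π·3N) · (3N/e)^(3N).
The exponential factors combine to (4N)^(4N) / (N^N · (3N)^(3N)) = 4^(4N)/3^(3N) = (4^4/3^3)^N = (256/27)^N.
The square-root prefactors combine to sqrt(2π·4N) / (sqrt(2π N)·sqrt(2π·3N)) = sqrt(4 / (2π·3·N)) = sqrt(2/(3π·21n)).
Substituting N = 21n: C(84n, 21n) ~ (256/27)^(21n) · sqrt(2/(3π·21n)).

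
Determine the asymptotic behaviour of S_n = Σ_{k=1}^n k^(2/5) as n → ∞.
S_n ~ (5/7) · n^(7/5)

Integral comparison: Σ_{k=1}^n k^(2/5) = ∫_0^n x^(2/5) dx + O(n^(2/5)). The integral is n^(1 + 2/5) / (1 + 2/5) = n^((2+5)/5) / ((2+5)/5) = (5/7) · n^(7/5).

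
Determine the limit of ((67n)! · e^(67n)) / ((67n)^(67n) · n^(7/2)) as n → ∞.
lim = 0

Stirling: (67n)! ~ sqrt(2π·67n) · (67n/e)^(67n). Hence
  (67n)! · e^(67n) / (67n)^(67n) ~ sqrt(2π·67n).
Dividing by n^(7/2): sqrt(2π·67n) / n^(7/2) = sqrt(2π·67) · n^((1−7)/2), so the expression behaves like sqrt(2π·67) · n^((1−7)/2) → 0.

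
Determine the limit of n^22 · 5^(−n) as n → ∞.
lim = 0

Exponentials with base > 1 dominate every fixed polynomial: for any fixed c, n^c / 5^n → 0 as n → ∞ (e.g. by the ratio test, or by writing 5^n = e^(n ln 5) and noting e^(n ln 5) / n^c → ∞). Hence n^22 · 5^(−n) = n^22 / 5^n → 0.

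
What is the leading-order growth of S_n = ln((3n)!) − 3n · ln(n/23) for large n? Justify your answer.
S_n ~ 3n · (ln 69 − 1) + O(ln n)

Stirling: ln((3n)!) = 3n ln(3n) − 3n + O(ln n).
  S_n = 3n ln(3n) − 3n − 3n ln(n/23) + O(ln n)
      = 3n ln(3n) − 3n ln n + 3n ln 23 − 3n + O(ln n)
      = 3n ln 3 + 3n ln 23 − 3n + O(ln n)
      = 3n (ln 69 − 1) + O(ln n).
Numerically ln(69) − 1 ≈ 3.2341.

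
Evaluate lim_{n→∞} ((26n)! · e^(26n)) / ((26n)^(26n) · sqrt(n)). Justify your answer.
lim = sqrt(2π·26)

Stirling: (26n)! ~ sqrt(2π·26n) · (26n/e)^(26n). Hence
  (26n)! · e^(26n) / (26n)^(26n) ~ sqrt(2π·26n).
Dividing by sqrt(n): sqrt(2π·26n) / sqrt(n) = sqrt(2π·26) · n^((1−1)/2), so the limit is sqrt(2π·26).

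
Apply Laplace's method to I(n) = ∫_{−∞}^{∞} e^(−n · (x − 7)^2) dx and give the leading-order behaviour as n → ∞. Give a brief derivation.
I(n) = sqrt(π/n)

Here φ(x) = (x − 7)^2 has its unique minimum at x* = 7 with φ(x*) = 0 and φ''(x*) = 2. Laplace's method gives
  I(n) ~ e^(−n φ(x*)) · sqrt(2π / (n · φ''(x*))) = sqrt(2π / (2n)) = sqrt(π/n).
This is exact: substituting u = (x − 7)·sqrt(n) gives I(n) = (1/sqrt(n)) ∫_{−∞}^{∞} e^(−u^2) du = sqrt(π/n).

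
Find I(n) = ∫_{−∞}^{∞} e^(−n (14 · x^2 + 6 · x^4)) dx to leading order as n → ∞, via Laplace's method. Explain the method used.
I(n) ~ sqrt(π/(14n))

φ(x) = 14 · x^2 + 6 · x^4 has its unique global minimum at x* = 0 (since φ'(x) = 28x + 24x^3 = 0 only at x = 0 for real x with both coefficients positive, and φ → ∞ as |x| → ∞). At x* = 0, φ(0) = 0 and φ''(0) = 28. Laplace's method then gives
  I(n) ~ sqrt(2π / (n · φ''(0))) · e^(−n φ(0)) = sqrt(2π / (28n)) = sqrt(π/(14n)).
The 6 · x^4 term contributes only at subleading order (an O(1/n) relative correction).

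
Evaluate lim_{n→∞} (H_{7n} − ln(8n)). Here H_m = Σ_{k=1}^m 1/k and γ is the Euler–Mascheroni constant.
lim = ln(7/8) + γ

By Euler-Maclaurin, H_m = ln m + γ + O(1/m). So
  H_{7n} − ln(8n) = ln(7n) + γ − ln(8n) + O(1/n)
                       = ln(7/8) + γ + O(1/n).
Hence the limit is ln(7/8) + γ.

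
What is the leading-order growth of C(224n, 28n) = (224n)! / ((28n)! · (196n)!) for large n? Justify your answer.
C(224n, 28n) ~ (16777216/823543)^(28n) · sqrt(4/(7π·28n))

Write N = 28n. Apply Stirling to each factorial:
  (8N)! ~ sqrt(2π·8N) · (8N/e)^(8N),
  N! ~ sqrt(2π N) · (N/e)^N,
  (7N)! ~ sqrt(2π·7N) · (7N/e)^(7N).
The exponential factors combine to (8N)^(8N) / (N^N · (7N)^(7N)) = 8^(8N)/7^(7N) = (8^8/7^7)^N = (16777216/823543)^N.
The square-root prefactors combine to sqrt(2π·8N) / (sqrt(2π N)·sqrt(2π·7N)) = sqrt(8 / (2π·7·N)) = sqrt(4/(7π·28n)).
Substituting N = 28n: C(224n, 28n) ~ (16777216/823543)^(28n) · sqrt(4/(7π·28n)).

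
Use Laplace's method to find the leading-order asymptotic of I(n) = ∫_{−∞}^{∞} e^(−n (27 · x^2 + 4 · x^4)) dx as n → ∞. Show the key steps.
I(n) ~ sqrt(π/(27n))

φ(x) = 27 · x^2 + 4 · x^4 has its unique global minimum at x* = 0 (since φ'(x) = 54x + 16x^3 = 0 only at x = 0 for real x with both coefficients positive, and φ → ∞ as |x| → ∞). At x* = 0, φ(0) = 0 and φ''(0) = 54. Laplace's method then gives
  I(n) ~ sqrt(2π / (n · φ''(0))) · e^(−n φ(0)) = sqrt(2π / (54n)) = sqrt(π/(27n)).
The 4 · x^4 term contributes only at subleading order (an O(1/n) relative correction).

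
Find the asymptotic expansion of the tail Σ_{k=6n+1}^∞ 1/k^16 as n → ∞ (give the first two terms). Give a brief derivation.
Σ_{k>6n} 1/k^16 = 1/(15 · (6n)^15) − 1/(2 · (6n)^16) + O(1/(6n)^17)

Compare to the integral: ∫_{6n}^∞ x^(−16) dx = [−x^(−15)/15]_{6n}^∞ = 1/((16−1)·(6n)^15). The Euler-Maclaurin correction adds −f(6n)/2 = −1/(2·(6n)^16). Euler-Maclaurin then gives
  Σ_{k>6n} 1/k^16 = ∫_{6n}^∞ dx/x^16 − 1/(2·(6n)^16) + O(1/(6n)^17).
(Equivalently this is ζ(16) − Σ_{k≤6n} 1/k^16.)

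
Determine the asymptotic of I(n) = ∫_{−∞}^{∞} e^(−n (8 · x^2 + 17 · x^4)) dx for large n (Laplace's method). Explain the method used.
I(n) ~ sqrt(π/(8n))

φ(x) = 8 · x^2 + 17 · x^4 has its unique global minimum at x* = 0 (since φ'(x) = 16x + 68x^3 = 0 only at x = 0 for real x with both coefficients positive, and φ → ∞ as |x| → ∞). At x* = 0, φ(0) = 0 and φ''(0) = 16. Laplace's method then gives
  I(n) ~ sqrt(2π / (n · φ''(0))) · e^(−n φ(0)) = sqrt(2π / (16n)) = sqrt(π/(8n)).
The 17 · x^4 term contributes only at subleading order (an O(1/n) relative correction).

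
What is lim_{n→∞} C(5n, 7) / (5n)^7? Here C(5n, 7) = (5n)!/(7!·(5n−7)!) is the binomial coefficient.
lim = 1/7! = 1/5040

With N = 5n → ∞: C(N, 7) / N^7 = [N(N−1)…(N−6)] / (7! · N^7) = (1/7!) · 1 · (1 − 1/(5n)) · … · (1 − 6/(5n)). Each factor → 1 as N → ∞, so the limit is 1/7! = 1/5040.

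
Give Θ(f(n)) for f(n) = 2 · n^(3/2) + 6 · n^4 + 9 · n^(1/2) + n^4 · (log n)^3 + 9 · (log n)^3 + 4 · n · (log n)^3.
f(n) ∈ Θ(n^4 · (log n)^3)

Compare the terms by growth order. For large n, n^a · (log n)^b dominates n^a' · (log n)^b' iff a > a', or (a = a' and b > b'). Ranking the 6 terms shows the dominant one is n^4 · (log n)^3. Hence f(n) ∈ Θ(n^4 · (log n)^3).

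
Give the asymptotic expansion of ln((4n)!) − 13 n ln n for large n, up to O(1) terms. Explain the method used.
ln((4n)!) − 13 n ln n = −9 n ln n + 4(ln 4 − 1) n + (1/2) ln(2π·4n) + O(1/n)

Stirling: ln((4n)!) = 4n ln(4n) − 4n + (1/2) ln(2π·4n) + O(1/n).
Expand 4n ln(4n) = 4n (ln n + ln 4) = 4n ln n + 4n ln 4.
Subtract 13n ln n: leading term is (4 − 13) n ln n = −9 n ln n. The next term is 4n ln 4 − 4n = 4(ln 4 − 1) n. Then the (1/2) ln(2π·4n) correction.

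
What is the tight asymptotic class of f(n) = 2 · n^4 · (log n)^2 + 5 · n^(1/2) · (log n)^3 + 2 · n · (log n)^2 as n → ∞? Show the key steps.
f(n) ∈ Θ(n^4 · (log n)^2)

Compare the terms by growth order. For large n, n^a · (log n)^b dominates n^a' · (log n)^b' iff a > a', or (a = a' and b > b'). Ranking the 3 terms shows the dominant one is 2 · n^4 · (log n)^2. Hence f(n) ∈ Θ(n^4 · (log n)^2).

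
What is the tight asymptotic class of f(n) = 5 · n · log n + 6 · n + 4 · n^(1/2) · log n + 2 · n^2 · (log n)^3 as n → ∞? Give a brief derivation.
f(n) ∈ Θ(n^2 · (log n)^3)

Compare the terms by growth order. For large n, n^a · (log n)^b dominates n^a' · (log n)^b' iff a > a', or (a = a' and b > b'). Ranking the 4 terms shows the dominant one is 2 · n^2 · (log n)^3. Hence f(n) ∈ Θ(n^2 · (log n)^3).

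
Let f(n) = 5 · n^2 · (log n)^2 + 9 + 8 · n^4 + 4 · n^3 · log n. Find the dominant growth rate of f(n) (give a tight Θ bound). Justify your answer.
f(n) ∈ Θ(n^4)

Compare the terms by growth order. For large n, n^a · (log n)^b dominates n^a' · (log n)^b' iff a > a', or (a = a' and b > b'). Ranking the 4 terms shows the dominant one is 8 · n^4. Hence f(n) ∈ Θ(n^4).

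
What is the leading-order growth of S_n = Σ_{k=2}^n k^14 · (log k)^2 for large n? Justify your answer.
S_n ~ n^15 · (log n)^2 / 15

By integral comparison, S_n = ∫_1^n x^14 · (log x)^2 dx + O(n^14 · (log n)^2). For the integral, the leading term of ∫_1^n x^14 (log x)^2 dx is n^15/15 · (log n)^2 (by repeated integration by parts; each step lowers the log-exponent and produces a relatively O(1/log n) correction). Hence S_n ~ n^15 · (log n)^2 / 15.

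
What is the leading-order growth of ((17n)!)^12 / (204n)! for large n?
((17n)!)^12/(204n)! ~ ((2π·17n)^(11/2) / sqrt(12)) · 12^(−12·17n)  →  0

Write N = 17n. Stirling: N! ~ sqrt(2π N)(N/e)^N and (12N)! ~ sqrt(2π·12N)·(12N/e)^(12N).
  (N!)^12/(12N)! ~ (2π N)^(12/2) (N/e)^(12N) / [sqrt(2π·12N) (12N/e)^(12N)]
     = (2π N)^(12/2) / sqrt(2π·12N) · (N/(12N))^(12N)
     = (2π N)^((12−1)/2) / sqrt(12) · 12^(−12N).
Since 12^12 > 1, the factor 12^(−12N) decays exponentially, so the ratio → 0. Substituting N = 17n gives the stated form.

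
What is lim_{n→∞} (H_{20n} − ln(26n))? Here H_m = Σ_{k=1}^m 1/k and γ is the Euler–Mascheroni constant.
lim = ln(10/13) + γ

By Euler-Maclaurin, H_m = ln m + γ + O(1/m). So
  H_{20n} − ln(26n) = ln(20n) + γ − ln(26n) + O(1/n)
                       = ln(20/26) + γ + O(1/n).
Hence the limit is ln(20/26) + γ (= ln(10/13)).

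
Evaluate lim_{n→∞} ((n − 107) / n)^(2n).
lim = e^(−214)

Rewrite as (1 − 107/n)^(2n). By the standard limit (1 + x/n)^n → e^x, we have (1 − 107/n)^n → e^(−107), and raising to the 2nd power gives e^(−214).
More precisely, ln[(1 − 107/n)^(2n)] = 2n · ln(1 − 107/n) = 2n · (-107/n + O(1/n^2)) = -214 + O(1/n) → -214.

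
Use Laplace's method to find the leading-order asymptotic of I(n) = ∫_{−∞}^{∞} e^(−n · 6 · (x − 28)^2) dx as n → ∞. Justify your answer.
I(n) = sqrt(π/(6n))

Here φ(x) = 6 · (x − 28)^2 has its unique minimum at x* = 28 with φ(x*) = 0 and φ''(x*) = 12. Laplace's method gives
  I(n) ~ e^(−n φ(x*)) · sqrt(2π / (n · φ''(x*))) = sqrt(2π / (12n)) = sqrt(π/(6n)).
This is exact: substituting u = (x − 28)·sqrt(6n) gives I(n) = (1/sqrt(6n)) ∫_{−∞}^{∞} e^(−u^2) du = sqrt(π/(6n)).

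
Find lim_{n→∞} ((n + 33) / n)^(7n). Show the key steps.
lim = e^231

Rewrite as (1 + 33/n)^(7n). By the standard limit (1 + x/n)^n → e^x, we have (1 + 33/n)^n → e^33, and raising to the 7th power gives e^231.
More precisely, ln[(1 + 33/n)^(7n)] = 7n · ln(1 + 33/n) = 7n · (33/n + O(1/n^2)) = 231 + O(1/n) → 231.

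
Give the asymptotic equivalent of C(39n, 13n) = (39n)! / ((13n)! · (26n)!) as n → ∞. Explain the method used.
C(39n, 13n) ~ (27/4)^(13n) · sqrt(3/(4π·13n))

Write N = 13n. Apply Stirling to each factorial:
  (3N)! ~ sqrt(2π·3N) · (3N/e)^(3N),
  N! ~ sqrt(2π N) · (N/e)^N,
  (2N)! ~ sqrt(2π·2N) · (2N/e)^(2N).
The exponential factors combine to (3N)^(3N) / (N^N · (2N)^(2N)) = 3^(3N)/2^(2N) = (3^3/2^2)^N = (27/4)^N.
The square-root prefactors combine to sqrt(2π·3N) / (sqrt(2π N)·sqrt(2π·2N)) = sqrt(3 / (2π·2·N)) = sqrt(3/(4π·13n)).
Substituting N = 13n: C(39n, 13n) ~ (27/4)^(13n) · sqrt(3/(4π·13n)).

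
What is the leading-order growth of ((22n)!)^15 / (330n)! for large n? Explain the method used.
((22n)!)^15/(330n)! ~ ((2π·22n)^(14/2) / sqrt(15)) · 15^(−15·22n)  →  0

Write N = 22n. Stirling: N! ~ sqrt(2π N)(N/e)^N and (15N)! ~ sqrt(2π·15N)·(15N/e)^(15N).
  (N!)^15/(15N)! ~ (2π N)^(15/2) (N/e)^(15N) / [sqrt(2π·15N) (15N/e)^(15N)]
     = (2π N)^(15/2) / sqrt(2π·15N) · (N/(15N))^(15N)
     = (2π N)^((15−1)/2) / sqrt(15) · 15^(−15N).
Since 15^15 > 1, the factor 15^(−15N) decays exponentially, so the ratio → 0. Substituting N = 22n gives the stated form.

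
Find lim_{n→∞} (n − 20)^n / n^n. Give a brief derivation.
lim = e^(−20)

Rewrite as (1 − 20/n)^(n). By the standard limit (1 + x/n)^n → e^x, we have (1 − 20/n)^n → e^(−20), and raising to the 1st power gives e^(−20).
More precisely, ln[(1 − 20/n)^(n)] = n · ln(1 − 20/n) = n · (-20/n + O(1/n^2)) = -20 + O(1/n) → -20.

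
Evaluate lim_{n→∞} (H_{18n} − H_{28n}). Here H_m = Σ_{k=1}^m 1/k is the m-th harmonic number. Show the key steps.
lim = ln(18/28) = ln(9/14)

Euler-Maclaurin gives H_m = ln m + γ + 1/(2m) + O(1/m^2). The γ and O(1/m) terms cancel in the difference:
  H_{18n} − H_{28n} = ln(18n) − ln(28n) + O(1/n) = ln(18/28) + O(1/n).
Hence the limit is ln(18/28) = ln(9/14).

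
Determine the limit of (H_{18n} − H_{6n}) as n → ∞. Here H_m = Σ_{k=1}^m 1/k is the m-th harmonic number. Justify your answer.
lim = ln(18/6) = ln 3

Euler-Maclaurin gives H_m = ln m + γ + 1/(2m) + O(1/m^2). The γ and O(1/m) terms cancel in the difference:
  H_{18n} − H_{6n} = ln(18n) − ln(6n) + O(1/n) = ln(18/6) + O(1/n).
Hence the limit is ln(18/6) = ln 3.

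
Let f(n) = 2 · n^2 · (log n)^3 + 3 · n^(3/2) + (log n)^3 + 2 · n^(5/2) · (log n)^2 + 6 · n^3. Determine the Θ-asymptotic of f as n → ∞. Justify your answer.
f(n) ∈ Θ(n^3)

Compare the terms by growth order. For large n, n^a · (log n)^b dominates n^a' · (log n)^b' iff a > a', or (a = a' and b > b'). Ranking the 5 terms shows the dominant one is 6 · n^3. Hence f(n) ∈ Θ(n^3).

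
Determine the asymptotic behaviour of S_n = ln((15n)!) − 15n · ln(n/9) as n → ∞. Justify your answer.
S_n ~ 15n · (ln 135 − 1) + O(ln n)

Stirling: ln((15n)!) = 15n ln(15n) − 15n + O(ln n).
  S_n = 15n ln(15n) − 15n − 15n ln(n/9) + O(ln n)
      = 15n ln(15n) − 15n ln n + 15n ln 9 − 15n + O(ln n)
      = 15n ln 15 + 15n ln 9 − 15n + O(ln n)
      = 15n (ln 135 − 1) + O(ln n).
Numerically ln(135) − 1 ≈ 3.9053.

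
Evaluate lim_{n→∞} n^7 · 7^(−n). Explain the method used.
lim = 0

Exponentials with base > 1 dominate every fixed polynomial: for any fixed c, n^c / 7^n → 0 as n → ∞ (e.g. by the ratio test, or by writing 7^n = e^(n ln 7) and noting e^(n ln 7) / n^c → ∞). Hence n^7 · 7^(−n) = n^7 / 7^n → 0.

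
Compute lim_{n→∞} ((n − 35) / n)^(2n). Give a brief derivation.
lim = e^(−70)

Rewrite as (1 − 35/n)^(2n). By the standard limit (1 + x/n)^n → e^x, we have (1 − 35/n)^n → e^(−35), and raising to the 2nd power gives e^(−70).
More precisely, ln[(1 − 35/n)^(2n)] = 2n · ln(1 − 35/n) = 2n · (-35/n + O(1/n^2)) = -70 + O(1/n) → -70.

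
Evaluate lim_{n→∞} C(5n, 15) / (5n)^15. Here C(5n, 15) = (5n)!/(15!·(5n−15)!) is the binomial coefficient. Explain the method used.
lim = 1/15! = 1/1307674368000

With N = 5n → ∞: C(N, 15) / N^15 = [N(N−1)…(N−14)] / (15! · N^15) = (1/15!) · 1 · (1 − 1/(5n)) · … · (1 − 14/(5n)). Each factor → 1 as N → ∞, so the limit is 1/15! = 1/1307674368000.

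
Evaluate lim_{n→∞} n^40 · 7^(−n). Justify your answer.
lim = 0

Exponentials with base > 1 dominate every fixed polynomial: for any fixed c, n^c / 7^n → 0 as n → ∞ (e.g. by the ratio test, or by writing 7^n = e^(n ln 7) and noting e^(n ln 7) / n^c → ∞). Hence n^40 · 7^(−n) = n^40 / 7^n → 0.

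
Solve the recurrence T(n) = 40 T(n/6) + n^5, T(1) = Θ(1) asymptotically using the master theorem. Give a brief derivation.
T(n) = Θ(n^5)

log_6 40 ≈ 2.059. f(n) = n^5 dominates n^(log_6 40) since 5 > 2.059, and the regularity condition a·f(n/b) = 40·(n/6)^5 = (40/7776)·n^5 ≤ c·f(n) holds with c = 40/7776 ≈ 0.00514 < 1. So this is Case 3: T(n) = Θ(f(n)) = Θ(n^5).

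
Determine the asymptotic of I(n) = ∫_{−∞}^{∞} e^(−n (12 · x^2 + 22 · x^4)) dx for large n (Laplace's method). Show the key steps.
I(n) ~ sqrt(π/(12n))

φ(x) = 12 · x^2 + 22 · x^4 has its unique global minimum at x* = 0 (since φ'(x) = 24x + 88x^3 = 0 only at x = 0 for real x with both coefficients positive, and φ → ∞ as |x| → ∞). At x* = 0, φ(0) = 0 and φ''(0) = 24. Laplace's method then gives
  I(n) ~ sqrt(2π / (n · φ''(0))) · e^(−n φ(0)) = sqrt(2π / (24n)) = sqrt(π/(12n)).
The 22 · x^4 term contributes only at subleading order (an O(1/n) relative correction).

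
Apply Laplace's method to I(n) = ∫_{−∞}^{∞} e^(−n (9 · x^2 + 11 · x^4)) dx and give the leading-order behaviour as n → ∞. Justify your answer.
I(n) ~ sqrt(π/(9n))

φ(x) = 9 · x^2 + 11 · x^4 has its unique global minimum at x* = 0 (since φ'(x) = 18x + 44x^3 = 0 only at x = 0 for real x with both coefficients positive, and φ → ∞ as |x| → ∞). At x* = 0, φ(0) = 0 and φ''(0) = 18. Laplace's method then gives
  I(n) ~ sqrt(2π / (n · φ''(0))) · e^(−n φ(0)) = sqrt(2π / (18n)) = sqrt(π/(9n)).
The 11 · x^4 term contributes only at subleading order (an O(1/n) relative correction).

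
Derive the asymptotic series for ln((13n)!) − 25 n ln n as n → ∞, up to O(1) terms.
ln((13n)!) − 25 n ln n = −12 n ln n + 13(ln 13 − 1) n + (1/2) ln(2π·13n) + O(1/n)

Stirling: ln((13n)!) = 13n ln(13n) − 13n + (1/2) ln(2π·13n) + O(1/n).
Expand 13n ln(13n) = 13n (ln n + ln 13) = 13n ln n + 13n ln 13.
Subtract 25n ln n: leading term is (13 − 25) n ln n = −12 n ln n. The next term is 13n ln 13 − 13n = 13(ln 13 − 1) n. Then the (1/2) ln(2π·13n) correction.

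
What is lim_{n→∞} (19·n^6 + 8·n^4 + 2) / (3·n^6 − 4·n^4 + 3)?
lim = 19/3

For large n the leading n^6 terms dominate both numerator and denominator. Dividing top and bottom by n^6, every other term tends to 0, leaving 19/3.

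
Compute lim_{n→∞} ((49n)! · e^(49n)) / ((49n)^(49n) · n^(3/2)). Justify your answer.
lim = 0

Stirling: (49n)! ~ sqrt(2π·49n) · (49n/e)^(49n). Hence
  (49n)! · e^(49n) / (49n)^(49n) ~ sqrt(2π·49n).
Dividing by n^(3/2): sqrt(2π·49n) / n^(3/2) = sqrt(2π·49) · n^((1−3)/2), so the expression behaves like sqrt(2π·49) · n^((1−3)/2) → 0.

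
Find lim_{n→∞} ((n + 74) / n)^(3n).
lim = e^222

Rewrite as (1 + 74/n)^(3n). By the standard limit (1 + x/n)^n → e^x, we have (1 + 74/n)^n → e^74, and raising to the 3rd power gives e^222.
More precisely, ln[(1 + 74/n)^(3n)] = 3n · ln(1 + 74/n) = 3n · (74/n + O(1/n^2)) = 222 + O(1/n) → 222.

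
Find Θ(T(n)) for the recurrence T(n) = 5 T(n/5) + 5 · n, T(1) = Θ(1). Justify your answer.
T(n) = Θ(n log n)

log_5 5 = 1, and f(n) = 5 · n = Θ(n^(log_5 5)). This is Case 2 of the master theorem: T(n) = Θ(f(n) · log n) = Θ(n log n).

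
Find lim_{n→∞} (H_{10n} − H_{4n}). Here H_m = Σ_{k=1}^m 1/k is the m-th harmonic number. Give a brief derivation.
lim = ln(10/4) = ln(5/2)

Euler-Maclaurin gives H_m = ln m + γ + 1/(2m) + O(1/m^2). The γ and O(1/m) terms cancel in the difference:
  H_{10n} − H_{4n} = ln(10n) − ln(4n) + O(1/n) = ln(10/4) + O(1/n).
Hence the limit is ln(10/4) = ln(5/2).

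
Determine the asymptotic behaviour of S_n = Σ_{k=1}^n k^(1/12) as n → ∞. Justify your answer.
S_n ~ (12/13) · n^(13/12)

Integral comparison: Σ_{k=1}^n k^(1/12) = ∫_0^n x^(1/12) dx + O(n^(1/12)). The integral is n^(1 + 1/12) / (1 + 1/12) = n^((1+12)/12) / ((1+12)/12) = (12/13) · n^(13/12).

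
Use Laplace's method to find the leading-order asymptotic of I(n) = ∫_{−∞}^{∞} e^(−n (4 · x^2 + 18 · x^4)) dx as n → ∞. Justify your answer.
I(n) ~ sqrt(π/(4n))

φ(x) = 4 · x^2 + 18 · x^4 has its unique global minimum at x* = 0 (since φ'(x) = 8x + 72x^3 = 0 only at x = 0 for real x with both coefficients positive, and φ → ∞ as |x| → ∞). At x* = 0, φ(0) = 0 and φ''(0) = 8. Laplace's method then gives
  I(n) ~ sqrt(2π / (n · φ''(0))) · e^(−n φ(0)) = sqrt(2π / (8n)) = sqrt(π/(4n)).
The 18 · x^4 term contributes only at subleading order (an O(1/n) relative correction).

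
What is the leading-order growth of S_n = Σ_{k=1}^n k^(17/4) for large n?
S_n ~ (4/21) · n^(21/4)

Integral comparison: Σ_{k=1}^n k^(17/4) = ∫_0^n x^(17/4) dx + O(n^(17/4)). The integral is n^(1 + 17/4) / (1 + 17/4) = n^((17+4)/4) / ((17+4)/4) = (4/21) · n^(21/4).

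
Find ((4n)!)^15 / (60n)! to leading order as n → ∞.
((4n)!)^15/(60n)! ~ ((2π·4n)^(14/2) / sqrt(15)) · 15^(−15·4n)  →  0

Write N = 4n. Stirling: N! ~ sqrt(2π N)(N/e)^N and (15N)! ~ sqrt(2π·15N)·(15N/e)^(15N).
  (N!)^15/(15N)! ~ (2π N)^(15/2) (N/e)^(15N) / [sqrt(2π·15N) (15N/e)^(15N)]
     = (2π N)^(15/2) / sqrt(2π·15N) · (N/(15N))^(15N)
     = (2π N)^((15−1)/2) / sqrt(15) · 15^(−15N).
Since 15^15 > 1, the factor 15^(−15N) decays exponentially, so the ratio → 0. Substituting N = 4n gives the stated form.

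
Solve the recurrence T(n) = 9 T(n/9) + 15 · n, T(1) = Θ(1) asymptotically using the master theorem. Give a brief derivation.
T(n) = Θ(n log n)

log_9 9 = 1, and f(n) = 15 · n = Θ(n^(log_9 9)). This is Case 2 of the master theorem: T(n) = Θ(f(n) · log n) = Θ(n log n).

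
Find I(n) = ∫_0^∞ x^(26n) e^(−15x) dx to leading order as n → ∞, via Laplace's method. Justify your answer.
I(n) ~ (sqrt(2π·26n) / 15) · (26n/(15e))^(26n)

Write the integrand as exp(26n ln x − 15x) and set f(x) = 26n ln x − 15x. Then f'(x) = 26n/x − 15 = 0 at x* = 26n/15, and f''(x*) = −26n/x*^2 = −15^2/(26n). Laplace's method (interior maximum) gives
  I(n) ~ e^(f(x*)) · sqrt(2π / |f''(x*)|)
        = exp(26n ln(26n/15) − 26n) · sqrt(2π · 26n / 15^2)
        = (26n/15)^(26n) e^(−26n) · sqrt(2π·26n) / 15
        = (sqrt(2π·26n) / 15) · (26n/(15e))^(26n).
This matches Γ(26n+1)/15^(26n+1) with Stirling applied to Γ.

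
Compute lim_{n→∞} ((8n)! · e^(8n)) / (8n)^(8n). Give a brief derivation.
lim = ∞

Stirling: (8n)! ~ sqrt(2π·8n) · (8n/e)^(8n). Hence
  (8n)! · e^(8n) / (8n)^(8n) ~ sqrt(2π·8n) = sqrt(2π·8) · sqrt(n) → ∞.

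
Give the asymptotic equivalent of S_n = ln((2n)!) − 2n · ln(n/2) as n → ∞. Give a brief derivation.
S_n ~ 2n · (ln 4 − 1) + O(ln n)

Stirling: ln((2n)!) = 2n ln(2n) − 2n + O(ln n).
  S_n = 2n ln(2n) − 2n − 2n ln(n/2) + O(ln n)
      = 2n ln(2n) − 2n ln n + 2n ln 2 − 2n + O(ln n)
      = 2n ln 2 + 2n ln 2 − 2n + O(ln n)
      = 2n (ln 4 − 1) + O(ln n).
Numerically ln(4) − 1 ≈ 0.3863.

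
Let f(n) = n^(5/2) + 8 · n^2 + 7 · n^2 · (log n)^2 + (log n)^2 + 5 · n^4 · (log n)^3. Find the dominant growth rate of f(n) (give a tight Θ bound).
f(n) ∈ Θ(n^4 · (log n)^3)

Compare the terms by growth order. For large n, n^a · (log n)^b dominates n^a' · (log n)^b' iff a > a', or (a = a' and b > b'). Ranking the 5 terms shows the dominant one is 5 · n^4 · (log n)^3. Hence f(n) ∈ Θ(n^4 · (log n)^3).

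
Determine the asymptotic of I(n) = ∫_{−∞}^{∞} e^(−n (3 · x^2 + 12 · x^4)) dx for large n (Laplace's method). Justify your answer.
I(n) ~ sqrt(π/(3n))

φ(x) = 3 · x^2 + 12 · x^4 has its unique global minimum at x* = 0 (since φ'(x) = 6x + 48x^3 = 0 only at x = 0 for real x with both coefficients positive, and φ → ∞ as |x| → ∞). At x* = 0, φ(0) = 0 and φ''(0) = 6. Laplace's method then gives
  I(n) ~ sqrt(2π / (n · φ''(0))) · e^(−n φ(0)) = sqrt(2π / (6n)) = sqrt(π/(3n)).
The 12 · x^4 term contributes only at subleading order (an O(1/n) relative correction).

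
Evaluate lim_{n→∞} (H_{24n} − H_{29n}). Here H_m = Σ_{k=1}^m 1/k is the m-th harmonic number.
lim = ln(24/29)

Euler-Maclaurin gives H_m = ln m + γ + 1/(2m) + O(1/m^2). The γ and O(1/m) terms cancel in the difference:
  H_{24n} − H_{29n} = ln(24n) − ln(29n) + O(1/n) = ln(24/29) + O(1/n).
Hence the limit is ln(24/29).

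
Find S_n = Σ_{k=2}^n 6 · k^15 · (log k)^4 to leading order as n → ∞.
S_n ~ 3 · n^16 · (log n)^4 / 8

By integral comparison, S_n = ∫_1^n 6 · x^15 · (log x)^4 dx + O(n^15 · (log n)^4). For the integral, the leading term of ∫_1^n x^15 (log x)^4 dx is n^16/16 · (log n)^4 (by repeated integration by parts; each step lowers the log-exponent and produces a relatively O(1/log n) correction). Hence S_n ~ 3 · n^16 · (log n)^4 / 8.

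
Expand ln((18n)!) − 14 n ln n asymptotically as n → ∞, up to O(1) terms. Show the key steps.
ln((18n)!) − 14 n ln n = 4 n ln n + 18(ln 18 − 1) n + (1/2) ln(2π·18n) + O(1/n)

Stirling: ln((18n)!) = 18n ln(18n) − 18n + (1/2) ln(2π·18n) + O(1/n).
Expand 18n ln(18n) = 18n (ln n + ln 18) = 18n ln n + 18n ln 18.
Subtract 14n ln n: leading term is (18 − 14) n ln n = 4 n ln n. The next term is 18n ln 18 − 18n = 18(ln 18 − 1) n. Then the (1/2) ln(2π·18n) correction.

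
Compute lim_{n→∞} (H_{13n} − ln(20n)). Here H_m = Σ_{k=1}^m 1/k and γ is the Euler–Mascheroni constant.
lim = ln(13/20) + γ

By Euler-Maclaurin, H_m = ln m + γ + O(1/m). So
  H_{13n} − ln(20n) = ln(13n) + γ − ln(20n) + O(1/n)
                       = ln(13/20) + γ + O(1/n).
Hence the limit is ln(13/20) + γ.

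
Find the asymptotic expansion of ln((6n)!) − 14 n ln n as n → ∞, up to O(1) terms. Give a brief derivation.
ln((6n)!) − 14 n ln n = −8 n ln n + 6(ln 6 − 1) n + (1/2) ln(2π·6n) + O(1/n)

Stirling: ln((6n)!) = 6n ln(6n) − 6n + (1/2) ln(2π·6n) + O(1/n).
Expand 6n ln(6n) = 6n (ln n + ln 6) = 6n ln n + 6n ln 6.
Subtract 14n ln n: leading term is (6 − 14) n ln n = −8 n ln n. The next term is 6n ln 6 − 6n = 6(ln 6 − 1) n. Then the (1/2) ln(2π·6n) correction.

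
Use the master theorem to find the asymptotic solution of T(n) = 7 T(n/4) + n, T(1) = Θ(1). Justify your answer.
T(n) = Θ(n^(log_4 7))

Master theorem: compare f(n) = n to n^(log_4 7) where log_4 7 ≈ 1.404. Since 1 < log_4 7, we have f(n) = O(n^(log_4 7 − ε)) for some ε > 0 — Case 1. Hence T(n) = Θ(n^(log_4 7)).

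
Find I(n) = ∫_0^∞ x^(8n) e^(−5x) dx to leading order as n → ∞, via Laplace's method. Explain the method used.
I(n) ~ (sqrt(2π·8n) / 5) · (8n/(5e))^(8n)

Write the integrand as exp(8n ln x − 5x) and set f(x) = 8n ln x − 5x. Then f'(x) = 8n/x − 5 = 0 at x* = 8n/5, and f''(x*) = −8n/x*^2 = −5^2/(8n). Laplace's method (interior maximum) gives
  I(n) ~ e^(f(x*)) · sqrt(2π / |f''(x*)|)
        = exp(8n ln(8n/5) − 8n) · sqrt(2π · 8n / 5^2)
        = (8n/5)^(8n) e^(−8n) · sqrt(2π·8n) / 5
        = (sqrt(2π·8n) / 5) · (8n/(5e))^(8n).
This matches Γ(8n+1)/5^(8n+1) with Stirling applied to Γ.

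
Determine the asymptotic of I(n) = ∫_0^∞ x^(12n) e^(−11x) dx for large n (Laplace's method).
I(n) ~ (sqrt(2π·12n) / 11) · (12n/(11e))^(12n)

Write the integrand as exp(12n ln x − 11x) and set f(x) = 12n ln x − 11x. Then f'(x) = 12n/x − 11 = 0 at x* = 12n/11, and f''(x*) = −12n/x*^2 = −11^2/(12n). Laplace's method (interior maximum) gives
  I(n) ~ e^(f(x*)) · sqrt(2π / |f''(x*)|)
        = exp(12n ln(12n/11) − 12n) · sqrt(2π · 12n / 11^2)
        = (12n/11)^(12n) e^(−12n) · sqrt(2π·12n) / 11
        = (sqrt(2π·12n) / 11) · (12n/(11e))^(12n).
This matches Γ(12n+1)/11^(12n+1) with Stirling applied to Γ.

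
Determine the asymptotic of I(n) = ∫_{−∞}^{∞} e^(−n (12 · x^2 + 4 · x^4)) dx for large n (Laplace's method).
I(n) ~ sqrt(π/(12n))

φ(x) = 12 · x^2 + 4 · x^4 has its unique global minimum at x* = 0 (since φ'(x) = 24x + 16x^3 = 0 only at x = 0 for real x with both coefficients positive, and φ → ∞ as |x| → ∞). At x* = 0, φ(0) = 0 and φ''(0) = 24. Laplace's method then gives
  I(n) ~ sqrt(2π / (n · φ''(0))) · e^(−n φ(0)) = sqrt(2π / (24n)) = sqrt(π/(12n)).
The 4 · x^4 term contributes only at subleading order (an O(1/n) relative correction).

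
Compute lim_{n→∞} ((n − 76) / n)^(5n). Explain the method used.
lim = e^(−380)

Rewrite as (1 − 76/n)^(5n). By the standard limit (1 + x/n)^n → e^x, we have (1 − 76/n)^n → e^(−76), and raising to the 5th power gives e^(−380).
More precisely, ln[(1 − 76/n)^(5n)] = 5n · ln(1 − 76/n) = 5n · (-76/n + O(1/n^2)) = -380 + O(1/n) → -380.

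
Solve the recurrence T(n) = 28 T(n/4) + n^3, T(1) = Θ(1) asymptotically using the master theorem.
T(n) = Θ(n^3)

log_4 28 ≈ 2.404. f(n) = n^3 dominates n^(log_4 28) since 3 > 2.404, and the regularity condition a·f(n/b) = 28·(n/4)^3 = (28/64)·n^3 ≤ c·f(n) holds with c = 28/64 ≈ 0.438 < 1. So this is Case 3: T(n) = Θ(f(n)) = Θ(n^3).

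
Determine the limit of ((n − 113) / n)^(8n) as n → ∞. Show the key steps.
lim = e^(−904)

Rewrite as (1 − 113/n)^(8n). By the standard limit (1 + x/n)^n → e^x, we have (1 − 113/n)^n → e^(−113), and raising to the 8th power gives e^(−904).
More precisely, ln[(1 − 113/n)^(8n)] = 8n · ln(1 − 113/n) = 8n · (-113/n + O(1/n^2)) = -904 + O(1/n) → -904.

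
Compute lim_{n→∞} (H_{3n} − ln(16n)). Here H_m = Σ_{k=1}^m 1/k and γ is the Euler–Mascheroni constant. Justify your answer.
lim = ln(3/16) + γ

By Euler-Maclaurin, H_m = ln m + γ + O(1/m). So
  H_{3n} − ln(16n) = ln(3n) + γ − ln(16n) + O(1/n)
                       = ln(3/16) + γ + O(1/n).
Hence the limit is ln(3/16) + γ.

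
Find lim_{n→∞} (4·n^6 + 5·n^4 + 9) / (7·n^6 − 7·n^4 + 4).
lim = 4/7

For large n the leading n^6 terms dominate both numerator and denominator. Dividing top and bottom by n^6, every other term tends to 0, leaving 4/7.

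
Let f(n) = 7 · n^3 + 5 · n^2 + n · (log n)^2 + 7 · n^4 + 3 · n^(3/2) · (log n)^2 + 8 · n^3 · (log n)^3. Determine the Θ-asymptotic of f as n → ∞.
f(n) ∈ Θ(n^4)

Compare the terms by growth order. For large n, n^a · (log n)^b dominates n^a' · (log n)^b' iff a > a', or (a = a' and b > b'). Ranking the 6 terms shows the dominant one is 7 · n^4. Hence f(n) ∈ Θ(n^4).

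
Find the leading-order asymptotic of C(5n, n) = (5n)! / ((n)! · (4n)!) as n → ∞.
C(5n, n) ~ (3125/256)^(n) · sqrt(5/(8π·n))

Write N = n. Apply Stirling to each factorial:
  (5N)! ~ sqrt(2π·5N) · (5N/e)^(5N),
  N! ~ sqrt(2π N) · (N/e)^N,
  (4N)! ~ sqrt(2π·4N) · (4N/e)^(4N).
The exponential factors combine to (5N)^(5N) / (N^N · (4N)^(4N)) = 5^(5N)/4^(4N) = (5^5/4^4)^N = (3125/256)^N.
The square-root prefactors combine to sqrt(2π·5N) / (sqrt(2π N)·sqrt(2π·4N)) = sqrt(5 / (2π·4·N)) = sqrt(5/(8π·n)).
Substituting N = n: C(5n, n) ~ (3125/256)^(n) · sqrt(5/(8π·n)).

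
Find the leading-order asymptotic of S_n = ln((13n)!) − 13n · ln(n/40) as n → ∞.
S_n ~ 13n · (ln 520 − 1) + O(ln n)

Stirling: ln((13n)!) = 13n ln(13n) − 13n + O(ln n).
  S_n = 13n ln(13n) − 13n − 13n ln(n/40) + O(ln n)
      = 13n ln(13n) − 13n ln n + 13n ln 40 − 13n + O(ln n)
      = 13n ln 13 + 13n ln 40 − 13n + O(ln n)
      = 13n (ln 520 − 1) + O(ln n).
Numerically ln(520) − 1 ≈ 5.2538.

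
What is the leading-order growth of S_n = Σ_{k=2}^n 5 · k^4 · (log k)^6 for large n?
S_n ~ n^5 · (log n)^6

By integral comparison, S_n = ∫_1^n 5 · x^4 · (log x)^6 dx + O(n^4 · (log n)^6). For the integral, the leading term of ∫_1^n x^4 (log x)^6 dx is n^5/5 · (log n)^6 (by repeated integration by parts; each step lowers the log-exponent and produces a relatively O(1/log n) correction). Hence S_n ~ n^5 · (log n)^6.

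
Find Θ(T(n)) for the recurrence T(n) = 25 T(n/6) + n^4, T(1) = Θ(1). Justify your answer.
T(n) = Θ(n^4)

log_6 25 ≈ 1.796. f(n) = n^4 dominates n^(log_6 25) since 4 > 1.796, and the regularity condition a·f(n/b) = 25·(n/6)^4 = (25/1296)·n^4 ≤ c·f(n) holds with c = 25/1296 ≈ 0.0193 < 1. So this is Case 3: T(n) = Θ(f(n)) = Θ(n^4).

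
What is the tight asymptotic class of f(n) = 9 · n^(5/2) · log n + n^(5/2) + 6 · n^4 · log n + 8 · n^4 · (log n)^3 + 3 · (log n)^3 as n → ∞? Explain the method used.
f(n) ∈ Θ(n^4 · (log n)^3)

Compare the terms by growth order. For large n, n^a · (log n)^b dominates n^a' · (log n)^b' iff a > a', or (a = a' and b > b'). Ranking the 5 terms shows the dominant one is 8 · n^4 · (log n)^3. Hence f(n) ∈ Θ(n^4 · (log n)^3).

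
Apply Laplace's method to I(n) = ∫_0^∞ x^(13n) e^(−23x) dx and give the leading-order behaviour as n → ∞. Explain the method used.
I(n) ~ (sqrt(2π·13n) / 23) · (13n/(23e))^(13n)

Write the integrand as exp(13n ln x − 23x) and set f(x) = 13n ln x − 23x. Then f'(x) = 13n/x − 23 = 0 at x* = 13n/23, and f''(x*) = −13n/x*^2 = −23^2/(13n). Laplace's method (interior maximum) gives
  I(n) ~ e^(f(x*)) · sqrt(2π / |f''(x*)|)
        = exp(13n ln(13n/23) − 13n) · sqrt(2π · 13n / 23^2)
        = (13n/23)^(13n) e^(−13n) · sqrt(2π·13n) / 23
        = (sqrt(2π·13n) / 23) · (13n/(23e))^(13n).
This matches Γ(13n+1)/23^(13n+1) with Stirling applied to Γ.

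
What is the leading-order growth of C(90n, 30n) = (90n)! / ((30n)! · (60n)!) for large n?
C(90n, 30n) ~ (27/4)^(30n) · sqrt(3/(4π·30n))

Write N = 30n. Apply Stirling to each factorial:
  (3N)! ~ sqrt(2π·3N) · (3N/e)^(3N),
  N! ~ sqrt(2π N) · (N/e)^N,
  (2N)! ~ sqrt(2π·2N) · (2N/e)^(2N).
The exponential factors combine to (3N)^(3N) / (N^N · (2N)^(2N)) = 3^(3N)/2^(2N) = (3^3/2^2)^N = (27/4)^N.
The square-root prefactors combine to sqrt(2π·3N) / (sqrt(2π N)·sqrt(2π·2N)) = sqrt(3 / (2π·2·N)) = sqrt(3/(4π·30n)).
Substituting N = 30n: C(90n, 30n) ~ (27/4)^(30n) · sqrt(3/(4π·30n)).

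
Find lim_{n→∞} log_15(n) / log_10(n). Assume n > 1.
lim = ln(10) / ln(15) = log_15(10)

Change of base: log_15(n) = ln n / ln 15 and log_10(n) = ln n / ln 10. The ratio is (ln n / ln 15) · (ln 10 / ln n) = ln 10 / ln 15, a constant independent of n. So the limit is ln 10 / ln 15 = log_15(10).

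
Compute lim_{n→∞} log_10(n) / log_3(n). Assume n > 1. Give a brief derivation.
lim = ln(3) / ln(10) = log_10(3)

Change of base: log_10(n) = ln n / ln 10 and log_3(n) = ln n / ln 3. The ratio is (ln n / ln 10) · (ln 3 / ln n) = ln 3 / ln 10, a constant independent of n. So the limit is ln 3 / ln 10 = log_10(3).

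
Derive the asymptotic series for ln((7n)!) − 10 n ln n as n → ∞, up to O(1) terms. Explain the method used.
ln((7n)!) − 10 n ln n = −3 n ln n + 7(ln 7 − 1) n + (1/2) ln(2π·7n) + O(1/n)

Stirling: ln((7n)!) = 7n ln(7n) − 7n + (1/2) ln(2π·7n) + O(1/n).
Expand 7n ln(7n) = 7n (ln n + ln 7) = 7n ln n + 7n ln 7.
Subtract 10n ln n: leading term is (7 − 10) n ln n = −3 n ln n. The next term is 7n ln 7 − 7n = 7(ln 7 − 1) n. Then the (1/2) ln(2π·7n) correction.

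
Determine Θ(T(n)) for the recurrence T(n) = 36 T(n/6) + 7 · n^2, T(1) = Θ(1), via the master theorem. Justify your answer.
T(n) = Θ(n^2 log n)

log_6 36 = 2, and f(n) = 7 · n^2 = Θ(n^(log_6 36)). This is Case 2 of the master theorem: T(n) = Θ(f(n) · log n) = Θ(n^2 log n).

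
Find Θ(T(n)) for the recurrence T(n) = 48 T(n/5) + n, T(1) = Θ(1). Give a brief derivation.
T(n) = Θ(n^(log_5 48))

Master theorem: compare f(n) = n to n^(log_5 48) where log_5 48 ≈ 2.405. Since 1 < log_5 48, we have f(n) = O(n^(log_5 48 − ε)) for some ε > 0 — Case 1. Hence T(n) = Θ(n^(log_5 48)).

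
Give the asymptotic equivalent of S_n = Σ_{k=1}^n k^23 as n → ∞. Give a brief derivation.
S_n ~ n^24 / 24

By integral comparison (Euler-Maclaurin), Σ_{k=1}^n k^23 = ∫_0^n x^23 dx + O(n^23) = n^24/24 + O(n^23). (Equivalently, Faulhaber's formula gives the same leading term.)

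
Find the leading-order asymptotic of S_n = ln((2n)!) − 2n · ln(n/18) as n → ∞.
S_n ~ 2n · (ln 36 − 1) + O(ln n)

Stirling: ln((2n)!) = 2n ln(2n) − 2n + O(ln n).
  S_n = 2n ln(2n) − 2n − 2n ln(n/18) + O(ln n)
      = 2n ln(2n) − 2n ln n + 2n ln 18 − 2n + O(ln n)
      = 2n ln 2 + 2n ln 18 − 2n + O(ln n)
      = 2n (ln 36 − 1) + O(ln n).
Numerically ln(36) − 1 ≈ 2.5835.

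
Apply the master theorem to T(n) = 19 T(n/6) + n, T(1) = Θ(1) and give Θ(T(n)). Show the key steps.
T(n) = Θ(n^(log_6 19))

Master theorem: compare f(n) = n to n^(log_6 19) where log_6 19 ≈ 1.643. Since 1 < log_6 19, we have f(n) = O(n^(log_6 19 − ε)) for some ε > 0 — Case 1. Hence T(n) = Θ(n^(log_6 19)).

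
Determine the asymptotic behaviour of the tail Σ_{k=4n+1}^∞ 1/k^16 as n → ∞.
Σ_{k>4n} 1/k^16 ~ 1/(15 · (4n)^15)

Compare to the integral: ∫_{4n}^∞ x^(−16) dx = [−x^(−15)/15]_{4n}^∞ = 1/((16−1)·(4n)^15). Euler-Maclaurin then gives
  Σ_{k>4n} 1/k^16 = ∫_{4n}^∞ dx/x^16 − 1/(2·(4n)^16) + O(1/(4n)^17).
(Equivalently this is ζ(16) − Σ_{k≤4n} 1/k^16.)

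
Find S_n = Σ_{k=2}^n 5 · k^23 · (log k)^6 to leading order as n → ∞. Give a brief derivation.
S_n ~ 5 · n^24 · (log n)^6 / 24

By integral comparison, S_n = ∫_1^n 5 · x^23 · (log x)^6 dx + O(n^23 · (log n)^6). For the integral, the leading term of ∫_1^n x^23 (log x)^6 dx is n^24/24 · (log n)^6 (by repeated integration by parts; each step lowers the log-exponent and produces a relatively O(1/log n) correction). Hence S_n ~ 5 · n^24 · (log n)^6 / 24.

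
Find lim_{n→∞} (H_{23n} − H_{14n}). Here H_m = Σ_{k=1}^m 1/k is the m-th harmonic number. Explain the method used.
lim = ln(23/14)

Euler-Maclaurin gives H_m = ln m + γ + 1/(2m) + O(1/m^2). The γ and O(1/m) terms cancel in the difference:
  H_{23n} − H_{14n} = ln(23n) − ln(14n) + O(1/n) = ln(23/14) + O(1/n).
Hence the limit is ln(23/14).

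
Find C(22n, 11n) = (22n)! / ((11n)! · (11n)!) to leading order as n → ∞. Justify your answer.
C(22n, 11n) ~ (4)^(11n) · sqrt(1/(π·11n))

Write N = 11n. Apply Stirling to each factorial:
  (2N)! ~ sqrt(2π·2N) · (2N/e)^(2N),
  N! ~ sqrt(2π N) · (N/e)^N,
  (1N)! ~ sqrt(2π·1N) · (1N/e)^(1N).
The exponential factors combine to (2N)^(2N) / (N^N · (1N)^(1N)) = 2^(2N)/1^(1N) = (2^2/1^1)^N = (4)^N.
The square-root prefactors combine to sqrt(2π·2N) / (sqrt(2π N)·sqrt(2π·1N)) = sqrt(2 / (2π·1·N)) = sqrt(1/(π·11n)).
Substituting N = 11n: C(22n, 11n) ~ (4)^(11n) · sqrt(1/(π·11n)).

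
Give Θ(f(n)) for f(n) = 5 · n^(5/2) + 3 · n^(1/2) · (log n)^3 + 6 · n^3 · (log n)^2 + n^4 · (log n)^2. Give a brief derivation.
f(n) ∈ Θ(n^4 · (log n)^2)

Compare the terms by growth order. For large n, n^a · (log n)^b dominates n^a' · (log n)^b' iff a > a', or (a = a' and b > b'). Ranking the 4 terms shows the dominant one is n^4 · (log n)^2. Hence f(n) ∈ Θ(n^4 · (log n)^2).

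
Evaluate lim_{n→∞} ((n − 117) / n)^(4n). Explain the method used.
lim = e^(−468)

Rewrite as (1 − 117/n)^(4n). By the standard limit (1 + x/n)^n → e^x, we have (1 − 117/n)^n → e^(−117), and raising to the 4th power gives e^(−468).
More precisely, ln[(1 − 117/n)^(4n)] = 4n · ln(1 − 117/n) = 4n · (-117/n + O(1/n^2)) = -468 + O(1/n) → -468.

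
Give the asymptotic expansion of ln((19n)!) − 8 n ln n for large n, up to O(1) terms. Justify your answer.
ln((19n)!) − 8 n ln n = 11 n ln n + 19(ln 19 − 1) n + (1/2) ln(2π·19n) + O(1/n)

Stirling: ln((19n)!) = 19n ln(19n) − 19n + (1/2) ln(2π·19n) + O(1/n).
Expand 19n ln(19n) = 19n (ln n + ln 19) = 19n ln n + 19n ln 19.
Subtract 8n ln n: leading term is (19 − 8) n ln n = 11 n ln n. The next term is 19n ln 19 − 19n = 19(ln 19 − 1) n. Then the (1/2) ln(2π·19n) correction.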